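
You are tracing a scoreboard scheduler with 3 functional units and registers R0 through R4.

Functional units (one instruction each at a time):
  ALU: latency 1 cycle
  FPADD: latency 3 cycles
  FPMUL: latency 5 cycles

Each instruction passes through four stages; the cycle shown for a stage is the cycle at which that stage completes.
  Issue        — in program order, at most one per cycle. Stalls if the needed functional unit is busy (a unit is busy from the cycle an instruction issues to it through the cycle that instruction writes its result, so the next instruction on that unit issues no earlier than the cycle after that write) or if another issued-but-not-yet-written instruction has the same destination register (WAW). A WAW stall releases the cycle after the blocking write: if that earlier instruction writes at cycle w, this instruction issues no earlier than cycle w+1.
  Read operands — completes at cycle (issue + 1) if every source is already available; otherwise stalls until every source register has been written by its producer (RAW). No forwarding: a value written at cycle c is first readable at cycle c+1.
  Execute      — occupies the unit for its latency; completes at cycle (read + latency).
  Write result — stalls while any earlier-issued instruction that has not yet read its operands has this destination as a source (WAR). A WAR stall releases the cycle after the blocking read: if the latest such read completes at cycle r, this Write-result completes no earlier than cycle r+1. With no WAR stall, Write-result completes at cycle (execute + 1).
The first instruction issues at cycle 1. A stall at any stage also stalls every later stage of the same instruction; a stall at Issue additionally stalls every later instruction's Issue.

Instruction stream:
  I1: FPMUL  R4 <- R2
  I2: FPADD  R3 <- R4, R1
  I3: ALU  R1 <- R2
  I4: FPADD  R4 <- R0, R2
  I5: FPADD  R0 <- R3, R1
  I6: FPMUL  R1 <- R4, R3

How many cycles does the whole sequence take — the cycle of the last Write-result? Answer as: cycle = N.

1) issue 1, read 2, done 7, write 8
2) issue 2, read 9, done 12, write 13  <RAW R4: wait I1 write@8>
3) issue 3, read 4, done 5, write 10  <WAR R1: wait I2 read@9>
4) issue 14, read 15, done 18, write 19  <struct: FPADD busy until I2 writes@13>
5) issue 20, read 21, done 24, write 25  <struct: FPADD busy until I4 writes@19>
6) issue 21, read 22, done 27, write 28

cycle = 28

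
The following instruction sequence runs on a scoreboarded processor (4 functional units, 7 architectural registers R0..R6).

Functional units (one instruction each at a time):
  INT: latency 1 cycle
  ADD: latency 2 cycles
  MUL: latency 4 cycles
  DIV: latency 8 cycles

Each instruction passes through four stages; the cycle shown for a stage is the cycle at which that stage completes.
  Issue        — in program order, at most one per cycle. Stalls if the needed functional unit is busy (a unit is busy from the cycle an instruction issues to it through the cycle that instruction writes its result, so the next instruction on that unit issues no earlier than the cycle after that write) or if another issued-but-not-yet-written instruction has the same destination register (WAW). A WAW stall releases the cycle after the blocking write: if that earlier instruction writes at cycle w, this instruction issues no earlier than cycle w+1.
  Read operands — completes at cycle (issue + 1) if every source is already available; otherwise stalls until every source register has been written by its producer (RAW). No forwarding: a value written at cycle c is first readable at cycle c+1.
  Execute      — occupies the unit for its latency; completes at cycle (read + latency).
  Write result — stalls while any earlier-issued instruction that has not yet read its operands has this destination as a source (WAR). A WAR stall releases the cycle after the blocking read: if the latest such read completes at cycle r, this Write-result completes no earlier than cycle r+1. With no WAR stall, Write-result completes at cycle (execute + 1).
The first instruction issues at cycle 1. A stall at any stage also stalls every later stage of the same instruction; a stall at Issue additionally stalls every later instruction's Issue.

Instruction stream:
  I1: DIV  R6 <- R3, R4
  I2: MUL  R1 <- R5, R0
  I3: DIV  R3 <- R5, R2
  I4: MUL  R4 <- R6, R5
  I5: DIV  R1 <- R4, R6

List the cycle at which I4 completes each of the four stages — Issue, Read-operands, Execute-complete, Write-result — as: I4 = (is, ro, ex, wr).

c1: I1 dispatched to DIV
c2: I1 operands ready · I2 dispatched to MUL
c3: I2 operands ready
c7: I2 complete
c8: R1←I2
c10: I1 complete
c11: R6←I1
c12: I3 dispatched to DIV
c13: I3 operands ready · I4 dispatched to MUL
c14: I4 operands ready
c18: I4 complete
c19: R4←I4
c21: I3 complete
c22: R3←I3
c23: I5 dispatched to DIV
c24: I5 operands ready
c32: I5 complete
c33: R1←I5

I4 = (13, 14, 18, 19)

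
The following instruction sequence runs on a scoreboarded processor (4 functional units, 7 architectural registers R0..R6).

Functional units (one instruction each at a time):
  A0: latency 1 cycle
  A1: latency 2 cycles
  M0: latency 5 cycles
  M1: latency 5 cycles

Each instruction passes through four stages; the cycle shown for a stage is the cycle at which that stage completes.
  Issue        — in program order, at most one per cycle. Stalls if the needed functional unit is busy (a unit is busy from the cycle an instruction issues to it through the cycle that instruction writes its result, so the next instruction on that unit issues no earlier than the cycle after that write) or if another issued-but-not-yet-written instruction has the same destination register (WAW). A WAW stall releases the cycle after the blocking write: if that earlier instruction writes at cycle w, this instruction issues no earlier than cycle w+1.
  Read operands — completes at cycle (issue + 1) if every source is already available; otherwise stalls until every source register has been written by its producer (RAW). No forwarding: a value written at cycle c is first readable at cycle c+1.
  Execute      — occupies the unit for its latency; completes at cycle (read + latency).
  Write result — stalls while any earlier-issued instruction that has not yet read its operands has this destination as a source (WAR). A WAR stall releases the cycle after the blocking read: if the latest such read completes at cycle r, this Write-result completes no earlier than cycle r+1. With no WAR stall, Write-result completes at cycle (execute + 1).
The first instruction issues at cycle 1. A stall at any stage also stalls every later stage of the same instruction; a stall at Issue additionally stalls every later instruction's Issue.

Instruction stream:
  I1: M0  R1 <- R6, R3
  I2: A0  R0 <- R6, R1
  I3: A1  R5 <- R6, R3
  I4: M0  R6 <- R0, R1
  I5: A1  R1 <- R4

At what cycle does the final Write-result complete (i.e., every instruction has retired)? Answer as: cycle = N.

cycle = 18

I1  is:1  ro:2  ex:7  wr:8
I2  is:2  ro:9  ex:10  wr:11  — RAW R1: wait I1 write@8
I3  is:3  ro:4  ex:6  wr:7
I4  is:9  ro:12  ex:17  wr:18  — struct: M0 busy until I1 writes@8, RAW R0: wait I2 write@11
I5  is:10  ro:11  ex:13  wr:14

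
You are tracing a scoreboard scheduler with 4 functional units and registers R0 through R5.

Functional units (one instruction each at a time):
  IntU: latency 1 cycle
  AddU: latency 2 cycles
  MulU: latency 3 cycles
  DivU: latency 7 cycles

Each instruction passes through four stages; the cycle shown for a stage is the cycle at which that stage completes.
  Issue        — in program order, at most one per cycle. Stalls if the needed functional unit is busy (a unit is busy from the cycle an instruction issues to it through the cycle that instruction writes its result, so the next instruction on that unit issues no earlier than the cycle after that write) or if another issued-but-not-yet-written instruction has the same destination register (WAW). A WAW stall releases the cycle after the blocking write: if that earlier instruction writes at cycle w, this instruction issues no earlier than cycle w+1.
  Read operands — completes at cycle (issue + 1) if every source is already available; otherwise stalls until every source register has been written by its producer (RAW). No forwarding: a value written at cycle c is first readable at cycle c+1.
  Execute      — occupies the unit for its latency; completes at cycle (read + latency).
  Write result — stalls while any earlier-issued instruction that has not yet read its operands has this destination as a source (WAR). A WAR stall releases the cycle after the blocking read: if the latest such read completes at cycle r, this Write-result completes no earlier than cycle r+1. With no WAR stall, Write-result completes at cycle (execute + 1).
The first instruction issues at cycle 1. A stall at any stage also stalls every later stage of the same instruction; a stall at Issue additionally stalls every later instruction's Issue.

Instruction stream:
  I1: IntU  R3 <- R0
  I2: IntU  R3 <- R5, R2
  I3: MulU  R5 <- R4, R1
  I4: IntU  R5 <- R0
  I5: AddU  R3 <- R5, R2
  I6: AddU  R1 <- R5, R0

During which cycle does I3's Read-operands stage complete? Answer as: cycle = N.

t=1  I1 issues→IntU
t=2  I1 reads
t=3  I1 exec-done
t=4  I1 writes R3
t=5  I2 issues→IntU
t=6  I2 reads, I3 issues→MulU
t=7  I2 exec-done, I3 reads
t=8  I2 writes R3
t=10  I3 exec-done
t=11  I3 writes R5
t=12  I4 issues→IntU
t=13  I4 reads, I5 issues→AddU
t=14  I4 exec-done
t=15  I4 writes R5
t=16  I5 reads
t=18  I5 exec-done
t=19  I5 writes R3
t=20  I6 issues→AddU
t=21  I6 reads
t=23  I6 exec-done
t=24  I6 writes R1

cycle = 7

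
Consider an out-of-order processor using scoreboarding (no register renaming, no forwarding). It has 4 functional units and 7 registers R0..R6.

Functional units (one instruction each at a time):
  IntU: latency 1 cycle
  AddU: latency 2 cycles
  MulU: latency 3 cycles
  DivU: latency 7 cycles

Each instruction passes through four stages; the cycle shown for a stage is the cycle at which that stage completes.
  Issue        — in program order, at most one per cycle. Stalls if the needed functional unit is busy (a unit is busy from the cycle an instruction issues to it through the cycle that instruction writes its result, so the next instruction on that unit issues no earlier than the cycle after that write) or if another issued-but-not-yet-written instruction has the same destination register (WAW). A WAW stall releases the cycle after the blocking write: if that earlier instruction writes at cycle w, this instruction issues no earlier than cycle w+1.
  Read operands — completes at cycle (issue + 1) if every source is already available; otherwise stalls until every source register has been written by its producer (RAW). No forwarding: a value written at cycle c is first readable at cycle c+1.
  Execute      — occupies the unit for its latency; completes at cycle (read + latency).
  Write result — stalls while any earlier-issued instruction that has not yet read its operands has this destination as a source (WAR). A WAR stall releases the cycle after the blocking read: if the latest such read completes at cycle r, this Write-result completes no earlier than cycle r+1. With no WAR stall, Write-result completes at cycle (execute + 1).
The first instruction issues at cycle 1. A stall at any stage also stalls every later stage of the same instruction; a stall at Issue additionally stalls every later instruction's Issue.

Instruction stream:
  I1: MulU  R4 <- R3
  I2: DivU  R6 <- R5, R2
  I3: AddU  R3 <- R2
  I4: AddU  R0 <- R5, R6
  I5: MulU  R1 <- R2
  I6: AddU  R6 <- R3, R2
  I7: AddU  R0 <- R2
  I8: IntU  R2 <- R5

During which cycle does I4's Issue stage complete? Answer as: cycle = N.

  I1 | 1 | 2 | 5 | 6
  I2 | 2 | 3 | 10 | 11
  I3 | 3 | 4 | 6 | 7
  I4 | 8 | 12 | 14 | 15   struct: AddU busy until I3 writes@7 · RAW R6: wait I2 write@11
  I5 | 9 | 10 | 13 | 14
  I6 | 16 | 17 | 19 | 20   struct: AddU busy until I4 writes@15
  I7 | 21 | 22 | 24 | 25   struct: AddU busy until I6 writes@20
  I8 | 22 | 23 | 24 | 25

cycle = 8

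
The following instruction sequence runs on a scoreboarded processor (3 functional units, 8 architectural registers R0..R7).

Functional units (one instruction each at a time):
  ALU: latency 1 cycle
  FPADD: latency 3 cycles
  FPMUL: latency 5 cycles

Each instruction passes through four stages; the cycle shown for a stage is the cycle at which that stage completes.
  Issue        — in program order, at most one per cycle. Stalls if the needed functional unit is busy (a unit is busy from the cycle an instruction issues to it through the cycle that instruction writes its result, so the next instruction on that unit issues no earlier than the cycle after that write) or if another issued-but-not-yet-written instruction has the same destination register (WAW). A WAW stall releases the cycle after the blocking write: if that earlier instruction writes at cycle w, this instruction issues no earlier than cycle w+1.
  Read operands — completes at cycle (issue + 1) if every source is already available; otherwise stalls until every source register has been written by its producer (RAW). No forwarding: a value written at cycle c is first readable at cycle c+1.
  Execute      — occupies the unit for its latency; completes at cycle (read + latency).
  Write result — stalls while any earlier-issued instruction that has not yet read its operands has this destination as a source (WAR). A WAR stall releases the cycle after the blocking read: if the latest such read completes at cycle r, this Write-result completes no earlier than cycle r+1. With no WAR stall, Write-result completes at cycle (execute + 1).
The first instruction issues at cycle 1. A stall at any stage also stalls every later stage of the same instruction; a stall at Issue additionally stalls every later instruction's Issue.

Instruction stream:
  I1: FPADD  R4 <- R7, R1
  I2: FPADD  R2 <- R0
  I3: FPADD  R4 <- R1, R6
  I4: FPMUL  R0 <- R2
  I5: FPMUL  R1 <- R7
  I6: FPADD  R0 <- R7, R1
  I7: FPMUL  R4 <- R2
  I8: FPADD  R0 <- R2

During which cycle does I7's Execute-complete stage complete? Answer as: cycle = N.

c1: I1 issues→FPADD
c2: I1 reads
c5: I1 exec-done
c6: I1 writes R4
c7: I2 issues→FPADD
c8: I2 reads
c11: I2 exec-done
c12: I2 writes R2
c13: I3 issues→FPADD
c14: I3 reads | I4 issues→FPMUL
c15: I4 reads
c17: I3 exec-done
c18: I3 writes R4
c20: I4 exec-done
c21: I4 writes R0
c22: I5 issues→FPMUL
c23: I5 reads | I6 issues→FPADD
c28: I5 exec-done
c29: I5 writes R1
c30: I6 reads | I7 issues→FPMUL
c31: I7 reads
c33: I6 exec-done
c34: I6 writes R0
c35: I8 issues→FPADD
c36: I7 exec-done | I8 reads
c37: I7 writes R4
c39: I8 exec-done
c40: I8 writes R0

cycle = 36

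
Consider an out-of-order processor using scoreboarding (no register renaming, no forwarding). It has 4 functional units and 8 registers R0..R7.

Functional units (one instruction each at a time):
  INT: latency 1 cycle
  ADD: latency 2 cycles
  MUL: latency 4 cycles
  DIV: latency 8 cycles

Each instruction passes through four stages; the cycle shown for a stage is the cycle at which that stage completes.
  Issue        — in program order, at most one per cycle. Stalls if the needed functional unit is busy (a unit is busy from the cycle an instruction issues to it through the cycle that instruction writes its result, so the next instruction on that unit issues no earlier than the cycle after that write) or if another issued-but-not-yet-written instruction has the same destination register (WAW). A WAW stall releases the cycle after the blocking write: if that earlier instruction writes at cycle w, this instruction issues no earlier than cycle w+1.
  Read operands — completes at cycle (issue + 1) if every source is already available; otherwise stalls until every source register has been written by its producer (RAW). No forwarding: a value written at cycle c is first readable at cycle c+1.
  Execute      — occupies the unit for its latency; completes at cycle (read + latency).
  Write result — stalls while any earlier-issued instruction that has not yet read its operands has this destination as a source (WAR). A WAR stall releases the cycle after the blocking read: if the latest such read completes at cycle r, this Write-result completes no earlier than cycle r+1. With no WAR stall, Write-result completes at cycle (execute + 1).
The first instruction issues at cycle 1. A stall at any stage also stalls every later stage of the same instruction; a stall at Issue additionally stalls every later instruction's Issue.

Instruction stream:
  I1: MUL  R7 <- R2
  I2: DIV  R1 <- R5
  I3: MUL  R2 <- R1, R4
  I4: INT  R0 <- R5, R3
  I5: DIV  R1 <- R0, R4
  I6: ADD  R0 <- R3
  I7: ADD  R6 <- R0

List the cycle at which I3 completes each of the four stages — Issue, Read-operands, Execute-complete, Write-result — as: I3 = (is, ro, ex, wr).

I3 = (8, 13, 17, 18)

I1: IS=1 RO=2 EX=6 WR=7
I2: IS=2 RO=3 EX=11 WR=12
I3: IS=8 RO=13 EX=17 WR=18  [struct: MUL busy until I1 writes@7; RAW R1: wait I2 write@12]
I4: IS=9 RO=10 EX=11 WR=12
I5: IS=13 RO=14 EX=22 WR=23  [struct: DIV busy until I2 writes@12]
I6: IS=14 RO=15 EX=17 WR=18
I7: IS=19 RO=20 EX=22 WR=23  [struct: ADD busy until I6 writes@18]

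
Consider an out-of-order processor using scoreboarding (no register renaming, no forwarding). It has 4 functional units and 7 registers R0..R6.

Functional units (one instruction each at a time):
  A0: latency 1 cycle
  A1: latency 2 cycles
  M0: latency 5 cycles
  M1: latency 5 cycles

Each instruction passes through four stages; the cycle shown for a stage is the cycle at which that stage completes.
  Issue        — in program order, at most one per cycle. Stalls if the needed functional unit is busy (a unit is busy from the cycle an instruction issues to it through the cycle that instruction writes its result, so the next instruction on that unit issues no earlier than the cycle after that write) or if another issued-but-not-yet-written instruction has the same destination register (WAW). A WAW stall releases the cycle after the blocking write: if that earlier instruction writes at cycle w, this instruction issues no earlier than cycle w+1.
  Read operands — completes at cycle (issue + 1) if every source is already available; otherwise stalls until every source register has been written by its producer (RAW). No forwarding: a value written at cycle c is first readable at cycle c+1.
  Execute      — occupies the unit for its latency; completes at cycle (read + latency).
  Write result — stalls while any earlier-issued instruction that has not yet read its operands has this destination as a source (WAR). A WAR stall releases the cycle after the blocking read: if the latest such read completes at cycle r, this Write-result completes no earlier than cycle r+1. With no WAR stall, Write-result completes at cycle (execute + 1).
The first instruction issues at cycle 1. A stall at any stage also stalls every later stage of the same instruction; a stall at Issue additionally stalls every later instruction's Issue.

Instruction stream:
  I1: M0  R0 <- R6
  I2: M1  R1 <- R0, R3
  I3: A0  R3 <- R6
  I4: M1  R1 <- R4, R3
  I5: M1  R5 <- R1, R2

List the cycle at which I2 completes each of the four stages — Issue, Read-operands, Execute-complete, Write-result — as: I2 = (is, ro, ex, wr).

I2 = (2, 9, 14, 15)

cycle 1: I1 dispatched to M0
cycle 2: I1 operands ready | I2 dispatched to M1
cycle 3: I3 dispatched to A0
cycle 4: I3 operands ready
cycle 5: I3 complete
cycle 7: I1 complete
cycle 8: R0←I1
cycle 9: I2 operands ready
cycle 10: R3←I3
cycle 14: I2 complete
cycle 15: R1←I2
cycle 16: I4 dispatched to M1
cycle 17: I4 operands ready
cycle 22: I4 complete
cycle 23: R1←I4
cycle 24: I5 dispatched to M1
cycle 25: I5 operands ready
cycle 30: I5 complete
cycle 31: R5←I5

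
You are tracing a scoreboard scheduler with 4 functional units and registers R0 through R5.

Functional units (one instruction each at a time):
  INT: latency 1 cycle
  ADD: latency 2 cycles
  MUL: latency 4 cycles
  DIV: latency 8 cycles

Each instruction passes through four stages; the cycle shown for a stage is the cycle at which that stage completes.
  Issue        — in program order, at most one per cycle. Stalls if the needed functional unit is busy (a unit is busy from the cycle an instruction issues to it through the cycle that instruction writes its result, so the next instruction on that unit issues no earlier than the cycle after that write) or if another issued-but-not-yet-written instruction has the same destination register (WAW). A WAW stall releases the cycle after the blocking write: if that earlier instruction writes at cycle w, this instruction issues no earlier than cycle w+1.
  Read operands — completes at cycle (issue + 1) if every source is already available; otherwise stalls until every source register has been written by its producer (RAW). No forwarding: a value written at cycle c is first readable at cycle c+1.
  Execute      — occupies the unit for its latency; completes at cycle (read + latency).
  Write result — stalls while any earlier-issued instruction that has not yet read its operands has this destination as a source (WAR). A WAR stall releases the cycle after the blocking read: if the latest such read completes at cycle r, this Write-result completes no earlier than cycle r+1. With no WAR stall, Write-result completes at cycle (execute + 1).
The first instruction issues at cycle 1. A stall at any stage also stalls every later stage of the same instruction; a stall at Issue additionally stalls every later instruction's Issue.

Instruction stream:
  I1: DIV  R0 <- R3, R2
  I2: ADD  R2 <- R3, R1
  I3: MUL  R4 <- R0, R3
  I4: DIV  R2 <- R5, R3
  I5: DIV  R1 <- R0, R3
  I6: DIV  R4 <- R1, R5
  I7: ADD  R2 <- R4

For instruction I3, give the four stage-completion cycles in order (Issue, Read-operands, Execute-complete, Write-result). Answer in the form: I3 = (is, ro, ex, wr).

I3 = (3, 12, 16, 17)

c1: issue I1 (DIV)
c2: I1 read-ops, issue I2 (ADD)
c3: I2 read-ops, issue I3 (MUL)
c5: I2 finished on ADD
c6: I2→R2
c10: I1 finished on DIV
c11: I1→R0
c12: I3 read-ops, issue I4 (DIV)
c13: I4 read-ops
c16: I3 finished on MUL
c17: I3→R4
c21: I4 finished on DIV
c22: I4→R2
c23: issue I5 (DIV)
c24: I5 read-ops
c32: I5 finished on DIV
c33: I5→R1
c34: issue I6 (DIV)
c35: I6 read-ops, issue I7 (ADD)
c43: I6 finished on DIV
c44: I6→R4
c45: I7 read-ops
c47: I7 finished on ADD
c48: I7→R2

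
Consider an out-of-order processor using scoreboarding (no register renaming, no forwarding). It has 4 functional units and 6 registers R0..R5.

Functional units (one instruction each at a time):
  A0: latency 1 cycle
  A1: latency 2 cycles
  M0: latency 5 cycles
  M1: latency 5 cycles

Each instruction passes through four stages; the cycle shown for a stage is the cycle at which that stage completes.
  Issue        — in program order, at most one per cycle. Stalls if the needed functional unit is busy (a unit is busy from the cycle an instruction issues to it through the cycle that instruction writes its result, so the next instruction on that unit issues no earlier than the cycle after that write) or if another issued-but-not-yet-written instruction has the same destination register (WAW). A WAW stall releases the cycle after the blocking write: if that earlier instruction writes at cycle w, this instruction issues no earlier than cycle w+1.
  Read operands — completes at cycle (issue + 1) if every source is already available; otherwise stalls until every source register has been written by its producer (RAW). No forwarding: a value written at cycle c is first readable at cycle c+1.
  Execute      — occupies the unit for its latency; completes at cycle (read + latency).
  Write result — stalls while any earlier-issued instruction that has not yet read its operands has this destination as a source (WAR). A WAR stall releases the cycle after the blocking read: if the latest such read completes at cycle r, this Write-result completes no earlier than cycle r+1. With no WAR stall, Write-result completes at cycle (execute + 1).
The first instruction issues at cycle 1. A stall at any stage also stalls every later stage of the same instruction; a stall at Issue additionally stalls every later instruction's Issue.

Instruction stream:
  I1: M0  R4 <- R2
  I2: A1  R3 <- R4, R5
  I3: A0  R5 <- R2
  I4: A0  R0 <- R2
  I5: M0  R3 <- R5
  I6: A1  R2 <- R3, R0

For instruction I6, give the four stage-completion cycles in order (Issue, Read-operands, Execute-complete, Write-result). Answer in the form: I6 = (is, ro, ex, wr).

[1] issue I1 (M0)
[2] I1 read-ops · issue I2 (A1)
[3] issue I3 (A0)
[4] I3 read-ops
[5] I3 finished on A0
[7] I1 finished on M0
[8] I1→R4
[9] I2 read-ops
[10] I3→R5
[11] I2 finished on A1 · issue I4 (A0)
[12] I2→R3 · I4 read-ops
[13] I4 finished on A0 · issue I5 (M0)
[14] I4→R0 · I5 read-ops · issue I6 (A1)
[19] I5 finished on M0
[20] I5→R3
[21] I6 read-ops
[23] I6 finished on A1
[24] I6→R2

I6 = (14, 21, 23, 24)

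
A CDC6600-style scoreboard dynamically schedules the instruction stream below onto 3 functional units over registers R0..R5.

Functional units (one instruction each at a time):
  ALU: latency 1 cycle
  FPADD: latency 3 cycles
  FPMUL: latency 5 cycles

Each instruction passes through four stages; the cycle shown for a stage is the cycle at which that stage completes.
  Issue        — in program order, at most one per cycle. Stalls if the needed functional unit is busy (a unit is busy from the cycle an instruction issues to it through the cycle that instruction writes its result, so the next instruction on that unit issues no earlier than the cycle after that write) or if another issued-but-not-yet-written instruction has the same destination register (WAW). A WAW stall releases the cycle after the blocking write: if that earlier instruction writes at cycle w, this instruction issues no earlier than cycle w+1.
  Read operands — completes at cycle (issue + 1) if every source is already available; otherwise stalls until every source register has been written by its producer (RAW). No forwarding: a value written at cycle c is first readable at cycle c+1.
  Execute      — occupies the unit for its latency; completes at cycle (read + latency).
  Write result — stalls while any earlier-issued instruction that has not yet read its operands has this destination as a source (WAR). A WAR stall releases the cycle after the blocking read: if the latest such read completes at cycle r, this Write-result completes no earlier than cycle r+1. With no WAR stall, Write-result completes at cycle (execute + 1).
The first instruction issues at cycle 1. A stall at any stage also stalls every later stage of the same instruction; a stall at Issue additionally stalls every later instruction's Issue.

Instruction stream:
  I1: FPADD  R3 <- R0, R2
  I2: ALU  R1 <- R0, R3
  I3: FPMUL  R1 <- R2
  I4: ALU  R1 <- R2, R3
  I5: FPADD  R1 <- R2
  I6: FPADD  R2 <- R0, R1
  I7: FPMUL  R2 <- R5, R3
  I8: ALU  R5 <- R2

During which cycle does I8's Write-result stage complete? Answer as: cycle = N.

cycle = 44

[I1] 1/2/5/6
[I2] 2/7/8/9  (RAW R3: wait I1 write@6)
[I3] 10/11/16/17  (WAW R1: wait I2 write@9)
[I4] 18/19/20/21  (WAW R1: wait I3 write@17)
[I5] 22/23/26/27  (WAW R1: wait I4 write@21)
[I6] 28/29/32/33  (struct: FPADD busy until I5 writes@27)
[I7] 34/35/40/41  (WAW R2: wait I6 write@33)
[I8] 35/42/43/44  (RAW R2: wait I7 write@41)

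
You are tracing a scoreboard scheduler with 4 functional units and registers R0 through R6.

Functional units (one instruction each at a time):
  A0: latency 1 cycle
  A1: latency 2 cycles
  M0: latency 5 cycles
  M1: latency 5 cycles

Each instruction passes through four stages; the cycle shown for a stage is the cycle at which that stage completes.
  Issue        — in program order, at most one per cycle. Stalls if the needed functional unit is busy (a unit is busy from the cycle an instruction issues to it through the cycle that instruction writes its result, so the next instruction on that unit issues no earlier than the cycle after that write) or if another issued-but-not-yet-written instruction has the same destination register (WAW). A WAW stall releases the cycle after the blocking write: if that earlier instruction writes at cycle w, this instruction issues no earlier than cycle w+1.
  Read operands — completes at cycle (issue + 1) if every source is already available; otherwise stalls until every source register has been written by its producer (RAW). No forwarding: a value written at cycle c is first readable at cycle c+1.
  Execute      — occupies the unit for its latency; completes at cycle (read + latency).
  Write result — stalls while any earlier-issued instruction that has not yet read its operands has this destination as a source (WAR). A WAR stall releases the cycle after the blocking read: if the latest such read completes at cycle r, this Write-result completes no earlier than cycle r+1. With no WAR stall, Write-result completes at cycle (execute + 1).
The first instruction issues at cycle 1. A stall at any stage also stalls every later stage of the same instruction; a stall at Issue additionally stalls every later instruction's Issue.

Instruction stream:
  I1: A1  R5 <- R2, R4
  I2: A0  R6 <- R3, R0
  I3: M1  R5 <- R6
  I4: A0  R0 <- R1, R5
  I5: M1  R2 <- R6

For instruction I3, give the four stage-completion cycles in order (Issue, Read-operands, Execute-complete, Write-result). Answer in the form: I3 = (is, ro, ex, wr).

I1: IS=1 RO=2 EX=4 WR=5
I2: IS=2 RO=3 EX=4 WR=5
I3: IS=6 RO=7 EX=12 WR=13  [WAW R5: wait I1 write@5]
I4: IS=7 RO=14 EX=15 WR=16  [RAW R5: wait I3 write@13]
I5: IS=14 RO=15 EX=20 WR=21  [struct: M1 busy until I3 writes@13]

I3 = (6, 7, 12, 13)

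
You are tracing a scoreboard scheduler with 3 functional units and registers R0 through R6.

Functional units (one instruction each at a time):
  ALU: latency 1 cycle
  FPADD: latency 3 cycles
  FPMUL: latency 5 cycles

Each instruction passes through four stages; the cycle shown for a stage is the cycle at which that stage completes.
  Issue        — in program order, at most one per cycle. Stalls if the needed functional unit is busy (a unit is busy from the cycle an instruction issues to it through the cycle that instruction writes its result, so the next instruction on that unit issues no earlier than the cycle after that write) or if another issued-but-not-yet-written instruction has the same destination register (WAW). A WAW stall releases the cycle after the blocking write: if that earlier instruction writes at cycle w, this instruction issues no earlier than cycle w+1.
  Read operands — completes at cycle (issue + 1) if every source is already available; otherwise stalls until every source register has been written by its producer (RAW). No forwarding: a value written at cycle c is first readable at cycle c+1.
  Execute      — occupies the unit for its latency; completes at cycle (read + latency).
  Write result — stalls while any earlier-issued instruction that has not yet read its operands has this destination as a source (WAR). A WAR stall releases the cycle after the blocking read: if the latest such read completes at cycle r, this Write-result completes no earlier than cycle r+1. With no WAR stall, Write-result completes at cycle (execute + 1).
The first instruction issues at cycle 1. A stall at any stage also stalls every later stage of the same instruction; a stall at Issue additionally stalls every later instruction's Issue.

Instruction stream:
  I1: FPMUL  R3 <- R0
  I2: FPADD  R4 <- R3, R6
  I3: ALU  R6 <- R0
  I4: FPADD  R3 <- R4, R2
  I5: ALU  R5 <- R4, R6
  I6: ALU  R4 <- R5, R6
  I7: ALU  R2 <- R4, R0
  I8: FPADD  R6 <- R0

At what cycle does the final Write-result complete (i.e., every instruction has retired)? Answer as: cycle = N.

I1 -> (1, 2, 7, 8)
I2 -> (2, 9, 12, 13)  // RAW R3: wait I1 write@8
I3 -> (3, 4, 5, 10)  // WAR R6: wait I2 read@9
I4 -> (14, 15, 18, 19)  // struct: FPADD busy until I2 writes@13
I5 -> (15, 16, 17, 18)
I6 -> (19, 20, 21, 22)  // struct: ALU busy until I5 writes@18
I7 -> (23, 24, 25, 26)  // struct: ALU busy until I6 writes@22
I8 -> (24, 25, 28, 29)

cycle = 29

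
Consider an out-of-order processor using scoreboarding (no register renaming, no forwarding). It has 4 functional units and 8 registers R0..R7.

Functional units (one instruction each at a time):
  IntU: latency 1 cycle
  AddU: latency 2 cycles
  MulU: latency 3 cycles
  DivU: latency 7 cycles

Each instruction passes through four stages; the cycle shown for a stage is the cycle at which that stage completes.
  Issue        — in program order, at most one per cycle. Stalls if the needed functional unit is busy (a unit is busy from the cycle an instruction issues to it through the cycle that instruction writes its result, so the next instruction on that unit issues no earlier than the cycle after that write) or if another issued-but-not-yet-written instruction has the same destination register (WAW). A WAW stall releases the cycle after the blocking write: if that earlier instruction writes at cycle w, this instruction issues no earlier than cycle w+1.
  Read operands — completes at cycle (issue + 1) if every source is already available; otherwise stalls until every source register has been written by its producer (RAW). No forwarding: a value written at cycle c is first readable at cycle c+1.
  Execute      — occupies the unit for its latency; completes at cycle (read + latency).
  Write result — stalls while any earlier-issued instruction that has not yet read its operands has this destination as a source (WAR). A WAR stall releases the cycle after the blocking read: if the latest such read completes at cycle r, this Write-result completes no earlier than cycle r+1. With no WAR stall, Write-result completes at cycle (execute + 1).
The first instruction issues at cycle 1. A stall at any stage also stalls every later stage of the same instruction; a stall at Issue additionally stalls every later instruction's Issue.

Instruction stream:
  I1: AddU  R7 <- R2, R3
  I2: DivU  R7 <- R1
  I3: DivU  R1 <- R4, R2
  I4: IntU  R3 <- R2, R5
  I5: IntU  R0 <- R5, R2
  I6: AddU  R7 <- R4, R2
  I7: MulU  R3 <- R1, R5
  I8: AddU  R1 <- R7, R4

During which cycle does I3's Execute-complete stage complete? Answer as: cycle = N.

cycle = 24

[1] I1→AddU
[2] I1 RO
[4] I1 EX
[5] I1 WR R7
[6] I2→DivU
[7] I2 RO
[14] I2 EX
[15] I2 WR R7
[16] I3→DivU
[17] I3 RO, I4→IntU
[18] I4 RO
[19] I4 EX
[20] I4 WR R3
[21] I5→IntU
[22] I5 RO, I6→AddU
[23] I5 EX, I6 RO, I7→MulU
[24] I3 EX, I5 WR R0
[25] I3 WR R1, I6 EX
[26] I6 WR R7, I7 RO
[27] I8→AddU
[28] I8 RO
[29] I7 EX
[30] I7 WR R3, I8 EX
[31] I8 WR R1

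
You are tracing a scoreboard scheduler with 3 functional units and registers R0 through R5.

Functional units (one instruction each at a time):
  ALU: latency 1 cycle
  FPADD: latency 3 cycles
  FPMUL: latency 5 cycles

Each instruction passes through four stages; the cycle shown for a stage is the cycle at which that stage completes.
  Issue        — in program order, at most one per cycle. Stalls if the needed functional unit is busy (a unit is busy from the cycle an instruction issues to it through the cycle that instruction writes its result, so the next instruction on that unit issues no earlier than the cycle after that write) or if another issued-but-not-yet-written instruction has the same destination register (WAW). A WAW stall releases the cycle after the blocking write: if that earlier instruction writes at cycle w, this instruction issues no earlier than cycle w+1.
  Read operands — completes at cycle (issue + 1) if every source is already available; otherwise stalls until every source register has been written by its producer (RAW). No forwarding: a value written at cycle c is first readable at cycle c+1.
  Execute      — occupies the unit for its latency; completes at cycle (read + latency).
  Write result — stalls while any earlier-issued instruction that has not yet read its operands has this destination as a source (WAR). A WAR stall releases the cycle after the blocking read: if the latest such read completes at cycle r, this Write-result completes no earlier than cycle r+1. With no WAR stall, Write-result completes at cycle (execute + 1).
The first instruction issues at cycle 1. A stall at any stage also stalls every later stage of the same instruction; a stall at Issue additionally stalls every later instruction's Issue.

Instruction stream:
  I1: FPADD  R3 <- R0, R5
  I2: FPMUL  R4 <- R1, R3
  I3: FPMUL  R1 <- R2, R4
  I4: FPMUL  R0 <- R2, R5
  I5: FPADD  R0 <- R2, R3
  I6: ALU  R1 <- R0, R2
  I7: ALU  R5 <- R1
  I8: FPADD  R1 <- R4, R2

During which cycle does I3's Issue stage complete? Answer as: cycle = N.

cycle = 14

cycle 1: I1 dispatched to FPADD
cycle 2: I1 operands ready · I2 dispatched to FPMUL
cycle 5: I1 complete
cycle 6: R3←I1
cycle 7: I2 operands ready
cycle 12: I2 complete
cycle 13: R4←I2
cycle 14: I3 dispatched to FPMUL
cycle 15: I3 operands ready
cycle 20: I3 complete
cycle 21: R1←I3
cycle 22: I4 dispatched to FPMUL
cycle 23: I4 operands ready
cycle 28: I4 complete
cycle 29: R0←I4
cycle 30: I5 dispatched to FPADD
cycle 31: I5 operands ready · I6 dispatched to ALU
cycle 34: I5 complete
cycle 35: R0←I5
cycle 36: I6 operands ready
cycle 37: I6 complete
cycle 38: R1←I6
cycle 39: I7 dispatched to ALU
cycle 40: I7 operands ready · I8 dispatched to FPADD
cycle 41: I7 complete · I8 operands ready
cycle 42: R5←I7
cycle 44: I8 complete
cycle 45: R1←I8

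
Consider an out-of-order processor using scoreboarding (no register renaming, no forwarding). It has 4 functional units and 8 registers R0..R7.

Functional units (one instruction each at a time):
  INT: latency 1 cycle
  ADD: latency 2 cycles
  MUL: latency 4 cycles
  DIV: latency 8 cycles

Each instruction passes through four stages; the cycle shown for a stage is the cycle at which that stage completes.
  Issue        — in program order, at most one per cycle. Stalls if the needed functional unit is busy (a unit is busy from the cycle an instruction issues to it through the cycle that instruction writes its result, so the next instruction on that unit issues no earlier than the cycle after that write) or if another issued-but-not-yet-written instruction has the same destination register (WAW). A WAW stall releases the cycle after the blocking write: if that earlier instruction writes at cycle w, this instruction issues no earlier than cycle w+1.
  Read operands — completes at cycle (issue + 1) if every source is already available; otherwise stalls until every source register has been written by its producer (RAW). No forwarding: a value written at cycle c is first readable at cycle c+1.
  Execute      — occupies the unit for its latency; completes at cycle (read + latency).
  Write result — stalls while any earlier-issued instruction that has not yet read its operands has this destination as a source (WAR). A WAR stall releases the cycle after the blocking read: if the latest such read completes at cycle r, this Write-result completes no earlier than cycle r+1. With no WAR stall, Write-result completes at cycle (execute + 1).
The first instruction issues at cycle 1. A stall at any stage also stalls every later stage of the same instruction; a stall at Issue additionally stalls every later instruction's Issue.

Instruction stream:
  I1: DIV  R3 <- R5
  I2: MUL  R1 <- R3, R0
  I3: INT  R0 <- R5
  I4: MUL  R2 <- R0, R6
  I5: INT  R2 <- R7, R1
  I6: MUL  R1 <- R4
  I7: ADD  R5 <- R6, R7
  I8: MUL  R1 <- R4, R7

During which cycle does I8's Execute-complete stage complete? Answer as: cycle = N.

1) issue 1, read 2, done 10, write 11
2) issue 2, read 12, done 16, write 17  <RAW R3: wait I1 write@11>
3) issue 3, read 4, done 5, write 13  <WAR R0: wait I2 read@12>
4) issue 18, read 19, done 23, write 24  <struct: MUL busy until I2 writes@17>
5) issue 25, read 26, done 27, write 28  <WAW R2: wait I4 write@24>
6) issue 26, read 27, done 31, write 32
7) issue 27, read 28, done 30, write 31
8) issue 33, read 34, done 38, write 39  <struct: MUL busy until I6 writes@32>

cycle = 38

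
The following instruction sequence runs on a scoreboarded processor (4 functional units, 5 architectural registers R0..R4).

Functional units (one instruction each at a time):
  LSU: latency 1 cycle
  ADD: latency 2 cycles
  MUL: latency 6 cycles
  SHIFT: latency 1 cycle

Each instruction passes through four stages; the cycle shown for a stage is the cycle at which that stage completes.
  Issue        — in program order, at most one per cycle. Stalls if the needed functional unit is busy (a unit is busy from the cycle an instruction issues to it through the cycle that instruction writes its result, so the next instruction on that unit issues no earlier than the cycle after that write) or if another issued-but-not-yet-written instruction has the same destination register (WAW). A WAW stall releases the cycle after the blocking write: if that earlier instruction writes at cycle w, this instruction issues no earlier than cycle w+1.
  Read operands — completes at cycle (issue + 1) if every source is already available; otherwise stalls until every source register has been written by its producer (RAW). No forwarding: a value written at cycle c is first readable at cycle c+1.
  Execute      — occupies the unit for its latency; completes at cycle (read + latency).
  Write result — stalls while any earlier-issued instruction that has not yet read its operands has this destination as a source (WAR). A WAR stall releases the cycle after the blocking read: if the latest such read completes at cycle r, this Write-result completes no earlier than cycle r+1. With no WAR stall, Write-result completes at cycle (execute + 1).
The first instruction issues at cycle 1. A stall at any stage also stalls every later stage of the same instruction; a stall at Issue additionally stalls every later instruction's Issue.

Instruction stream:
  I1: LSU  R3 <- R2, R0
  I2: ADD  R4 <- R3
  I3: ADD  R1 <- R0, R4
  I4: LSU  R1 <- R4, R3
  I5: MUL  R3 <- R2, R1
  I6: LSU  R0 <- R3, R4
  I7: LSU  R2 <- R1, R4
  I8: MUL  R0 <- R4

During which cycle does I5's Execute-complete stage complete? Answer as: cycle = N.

cycle = 24

cycle 1: I1 issues→LSU
cycle 2: I1 reads, I2 issues→ADD
cycle 3: I1 exec-done
cycle 4: I1 writes R3
cycle 5: I2 reads
cycle 7: I2 exec-done
cycle 8: I2 writes R4
cycle 9: I3 issues→ADD
cycle 10: I3 reads
cycle 12: I3 exec-done
cycle 13: I3 writes R1
cycle 14: I4 issues→LSU
cycle 15: I4 reads, I5 issues→MUL
cycle 16: I4 exec-done
cycle 17: I4 writes R1
cycle 18: I5 reads, I6 issues→LSU
cycle 24: I5 exec-done
cycle 25: I5 writes R3
cycle 26: I6 reads
cycle 27: I6 exec-done
cycle 28: I6 writes R0
cycle 29: I7 issues→LSU
cycle 30: I7 reads, I8 issues→MUL
cycle 31: I7 exec-done, I8 reads
cycle 32: I7 writes R2
cycle 37: I8 exec-done
cycle 38: I8 writes R0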